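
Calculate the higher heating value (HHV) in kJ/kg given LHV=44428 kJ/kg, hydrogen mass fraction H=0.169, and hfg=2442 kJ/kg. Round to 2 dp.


HHV = LHV + hfg * 9 * H
Water addition = 2442 * 9 * 0.169 = 3714.282 kJ/kg
HHV = 44428 + 3714.282 = 48142.28 kJ/kg


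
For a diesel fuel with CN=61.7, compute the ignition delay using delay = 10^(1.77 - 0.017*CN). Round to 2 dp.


delay = 10^(1.77 - 0.017*CN)
Exponent = 1.77 - 0.017*61.7 = 0.7211
delay = 10^0.7211 = 5.26 ms


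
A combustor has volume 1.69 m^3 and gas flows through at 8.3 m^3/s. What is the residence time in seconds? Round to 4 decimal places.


tau = V / Q_flow
tau = 1.69 / 8.3 = 0.2036 s


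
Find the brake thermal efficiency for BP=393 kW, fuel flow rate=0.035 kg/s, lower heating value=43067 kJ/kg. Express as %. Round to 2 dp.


eta_BTE = (BP / (mf * LHV)) * 100
Denominator = 0.035 * 43067 = 1507.3450 kW
eta_BTE = (393 / 1507.3450) * 100 = 26.07%


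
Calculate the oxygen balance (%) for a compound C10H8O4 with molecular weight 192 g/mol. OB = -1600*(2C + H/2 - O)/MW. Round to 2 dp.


OB = -1600 * (2C + H/2 - O) / MW
Inner = 2*10 + 8/2 - 4 = 20.00
OB = -1600 * 20.00 / 192 = -166.67%


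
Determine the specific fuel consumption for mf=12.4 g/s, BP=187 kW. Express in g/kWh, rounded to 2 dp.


SFC = (mf / BP) * 3600
Rate = 12.4 / 187 = 0.066310 g/(s*kW)
SFC = 0.066310 * 3600 = 238.72 g/kWh


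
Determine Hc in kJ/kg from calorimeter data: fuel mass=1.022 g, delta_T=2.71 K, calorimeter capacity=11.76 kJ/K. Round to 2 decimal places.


Hc = C_cal * delta_T / m_fuel
Q_released = 11.76 * 2.71 = 31.8696 kJ
m_fuel = 1.022 g = 1.022/1000 kg = 0.001022 kg
Hc = 31.8696 / 0.001022 = 31183.56 kJ/kg


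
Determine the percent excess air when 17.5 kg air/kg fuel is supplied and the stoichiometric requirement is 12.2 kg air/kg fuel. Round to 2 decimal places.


Excess air = actual - stoichiometric = 17.5 - 12.2 = 5.30 kg/kg fuel
Excess air % = (excess / stoich) * 100 = (5.30 / 12.2) * 100 = 43.44%


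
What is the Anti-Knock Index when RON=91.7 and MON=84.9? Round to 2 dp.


AKI = (RON + MON) / 2
AKI = (91.7 + 84.9) / 2
AKI = 176.6 / 2 = 88.30


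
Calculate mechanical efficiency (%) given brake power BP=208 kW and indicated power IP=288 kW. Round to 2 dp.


eta_mech = (BP / IP) * 100
Ratio = 208 / 288 = 0.7222
eta_mech = 0.7222 * 100 = 72.22%


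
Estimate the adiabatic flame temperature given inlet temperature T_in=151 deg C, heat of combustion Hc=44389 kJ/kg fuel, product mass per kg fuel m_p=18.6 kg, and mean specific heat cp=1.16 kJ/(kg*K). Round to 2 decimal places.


T_ad = T_in + Hc / (m_p * cp)
Denominator = 18.6 * 1.16 = 21.5760
Temperature rise = 44389 / 21.5760 = 2057.33 K
T_ad = 151 + 2057.33 = 2208.33 deg C


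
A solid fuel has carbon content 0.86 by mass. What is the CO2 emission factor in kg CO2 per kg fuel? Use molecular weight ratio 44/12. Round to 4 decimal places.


EF = C_frac * (M_CO2 / M_C)
EF = 0.86 * (44/12)
EF = 0.86 * 3.666667 = 3.1533 kg_CO2/kg_fuel


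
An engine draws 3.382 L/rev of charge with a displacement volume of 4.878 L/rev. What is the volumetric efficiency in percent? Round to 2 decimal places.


eta_v = (V_actual / V_disp) * 100
Ratio = 3.382 / 4.878 = 0.6933
eta_v = 0.6933 * 100 = 69.33%


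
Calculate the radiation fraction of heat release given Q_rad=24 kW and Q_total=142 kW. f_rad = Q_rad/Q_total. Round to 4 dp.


f_rad = Q_rad / Q_total
f_rad = 24 / 142 = 0.1690


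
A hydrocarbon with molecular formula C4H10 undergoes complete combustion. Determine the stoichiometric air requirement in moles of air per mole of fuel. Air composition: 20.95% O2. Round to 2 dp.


Balanced combustion: C4H10 + 6.5 O2 -> 4 CO2 + 5 H2O
O2 needed = C + H/4 = 4 + 10/4 = 6.50 moles
Air moles = O2 / 0.2095 = 6.50 / 0.2095 = 31.03 moles air


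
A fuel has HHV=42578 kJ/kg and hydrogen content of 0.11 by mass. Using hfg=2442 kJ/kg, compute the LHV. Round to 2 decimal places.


LHV = HHV - hfg * 9 * H
Water correction = 2442 * 9 * 0.11 = 2417.580 kJ/kg
LHV = 42578 - 2417.580 = 40160.42 kJ/kg


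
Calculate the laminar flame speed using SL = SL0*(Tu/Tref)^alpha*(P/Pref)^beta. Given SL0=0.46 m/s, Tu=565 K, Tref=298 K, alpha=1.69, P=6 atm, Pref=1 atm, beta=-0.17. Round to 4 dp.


SL = SL0 * (Tu/Tref)^alpha * (P/Pref)^beta
T ratio = 565/298 = 1.89597315
(T ratio)^alpha = 1.89597315^1.69 = 2.948060
(P/Pref)^beta = 6^(-0.17) = 0.737419
SL = 0.46 * 2.948060 * 0.737419 = 1.0000 m/s


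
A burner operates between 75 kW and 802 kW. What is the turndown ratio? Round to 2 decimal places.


TDR = Q_max / Q_min
TDR = 802 / 75 = 10.69


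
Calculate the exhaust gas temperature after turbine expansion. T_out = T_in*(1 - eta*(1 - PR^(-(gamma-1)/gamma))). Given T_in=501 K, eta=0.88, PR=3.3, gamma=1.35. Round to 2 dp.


T_out = T_in * (1 - eta * (1 - PR^(-(gamma-1)/gamma)))
Exponent = -(1.35-1)/1.35 = -0.25925926
PR^exp = 3.3^(-0.25925926) = 0.73378775
Factor = 1 - 0.88*(1 - 0.73378775) = 0.76573322
T_out = 501 * 0.76573322 = 383.63 K


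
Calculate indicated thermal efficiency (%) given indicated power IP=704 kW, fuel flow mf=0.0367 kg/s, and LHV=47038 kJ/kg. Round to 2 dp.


eta_ith = (IP / (mf * LHV)) * 100
Denominator = 0.0367 * 47038 = 1726.2946 kW
eta_ith = (704 / 1726.2946) * 100 = 40.78%


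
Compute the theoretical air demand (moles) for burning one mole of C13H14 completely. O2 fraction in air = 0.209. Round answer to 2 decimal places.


Balanced combustion: C13H14 + 16.5 O2 -> 13 CO2 + 7 H2O
O2 needed = C + H/4 = 13 + 14/4 = 16.50 moles
Air moles = O2 / 0.209 = 16.50 / 0.209 = 78.95 moles air


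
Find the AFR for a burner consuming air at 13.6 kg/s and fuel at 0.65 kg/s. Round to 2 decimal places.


AFR = m_air / m_fuel
AFR = 13.6 / 0.65 = 20.92


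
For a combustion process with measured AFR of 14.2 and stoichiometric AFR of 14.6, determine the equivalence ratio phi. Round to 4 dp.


phi = AFR_stoich / AFR_actual
phi = 14.6 / 14.2 = 1.0282


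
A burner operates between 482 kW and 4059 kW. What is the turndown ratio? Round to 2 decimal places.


TDR = Q_max / Q_min
TDR = 4059 / 482 = 8.42


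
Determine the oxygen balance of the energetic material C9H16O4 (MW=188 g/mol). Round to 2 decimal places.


OB = -1600 * (2C + H/2 - O) / MW
Inner = 2*9 + 16/2 - 4 = 22.00
OB = -1600 * 22.00 / 188 = -187.23%


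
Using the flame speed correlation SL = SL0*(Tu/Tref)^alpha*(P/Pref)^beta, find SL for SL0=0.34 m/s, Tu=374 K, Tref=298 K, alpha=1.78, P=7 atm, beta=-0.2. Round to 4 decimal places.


SL = SL0 * (Tu/Tref)^alpha * (P/Pref)^beta
T ratio = 374/298 = 1.25503356
(T ratio)^alpha = 1.25503356^1.78 = 1.498327
(P/Pref)^beta = 7^(-0.2) = 0.677611
SL = 0.34 * 1.498327 * 0.677611 = 0.3452 m/s


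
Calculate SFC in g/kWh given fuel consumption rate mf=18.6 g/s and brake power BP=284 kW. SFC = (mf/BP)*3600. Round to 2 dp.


SFC = (mf / BP) * 3600
Rate = 18.6 / 284 = 0.065493 g/(s*kW)
SFC = 0.065493 * 3600 = 235.77 g/kWh


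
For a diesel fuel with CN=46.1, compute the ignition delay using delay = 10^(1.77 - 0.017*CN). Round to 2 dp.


delay = 10^(1.77 - 0.017*CN)
Exponent = 1.77 - 0.017*46.1 = 0.9863
delay = 10^0.9863 = 9.69 ms


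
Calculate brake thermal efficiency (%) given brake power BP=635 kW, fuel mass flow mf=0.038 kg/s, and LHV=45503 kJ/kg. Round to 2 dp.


eta_BTE = (BP / (mf * LHV)) * 100
Denominator = 0.038 * 45503 = 1729.1140 kW
eta_BTE = (635 / 1729.1140) * 100 = 36.72%


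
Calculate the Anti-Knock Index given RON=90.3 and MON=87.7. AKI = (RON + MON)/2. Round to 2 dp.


AKI = (RON + MON) / 2
AKI = (90.3 + 87.7) / 2
AKI = 178.0 / 2 = 89.00


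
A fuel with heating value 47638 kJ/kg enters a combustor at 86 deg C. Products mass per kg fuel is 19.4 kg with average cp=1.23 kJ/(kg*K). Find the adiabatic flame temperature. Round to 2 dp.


T_ad = T_in + Hc / (m_p * cp)
Denominator = 19.4 * 1.23 = 23.8620
Temperature rise = 47638 / 23.8620 = 1996.40 K
T_ad = 86 + 1996.40 = 2082.40 deg C


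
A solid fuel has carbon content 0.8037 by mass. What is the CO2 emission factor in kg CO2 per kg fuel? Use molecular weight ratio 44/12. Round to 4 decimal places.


EF = C_frac * (M_CO2 / M_C)
EF = 0.8037 * (44/12)
EF = 0.8037 * 3.666667 = 2.9469 kg_CO2/kg_fuel


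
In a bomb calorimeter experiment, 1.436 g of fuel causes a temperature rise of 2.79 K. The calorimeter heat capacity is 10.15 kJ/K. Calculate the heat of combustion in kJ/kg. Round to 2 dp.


Hc = C_cal * delta_T / m_fuel
Q_released = 10.15 * 2.79 = 28.3185 kJ
m_fuel = 1.436 g = 1.436/1000 kg = 0.001436 kg
Hc = 28.3185 / 0.001436 = 19720.40 kJ/kg


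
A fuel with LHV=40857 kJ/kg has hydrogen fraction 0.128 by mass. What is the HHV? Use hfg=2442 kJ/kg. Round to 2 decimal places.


HHV = LHV + hfg * 9 * H
Water addition = 2442 * 9 * 0.128 = 2813.184 kJ/kg
HHV = 40857 + 2813.184 = 43670.18 kJ/kg


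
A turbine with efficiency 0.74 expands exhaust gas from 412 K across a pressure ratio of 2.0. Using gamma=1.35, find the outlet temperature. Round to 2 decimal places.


T_out = T_in * (1 - eta * (1 - PR^(-(gamma-1)/gamma)))
Exponent = -(1.35-1)/1.35 = -0.25925926
PR^exp = 2.0^(-0.25925926) = 0.83551680
Factor = 1 - 0.74*(1 - 0.83551680) = 0.87828243
T_out = 412 * 0.87828243 = 361.85 K


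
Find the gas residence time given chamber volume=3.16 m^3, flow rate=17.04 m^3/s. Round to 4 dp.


tau = V / Q_flow
tau = 3.16 / 17.04 = 0.1854 s


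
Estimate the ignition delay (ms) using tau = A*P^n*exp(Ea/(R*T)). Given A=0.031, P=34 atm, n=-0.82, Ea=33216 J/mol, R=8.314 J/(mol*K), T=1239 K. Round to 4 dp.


tau = A * P^n * exp(Ea/(R*T))
P^n = 34^(-0.82) = 0.05548649
Ea/(R*T) = 33216/(8.314*1239) = 3.224527
exp(Ea/(R*T)) = 25.141677
tau = 0.031 * 0.05548649 * 25.141677 = 0.0432 ms


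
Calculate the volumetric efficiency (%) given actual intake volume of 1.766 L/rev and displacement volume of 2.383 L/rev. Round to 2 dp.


eta_v = (V_actual / V_disp) * 100
Ratio = 1.766 / 2.383 = 0.7411
eta_v = 0.7411 * 100 = 74.11%


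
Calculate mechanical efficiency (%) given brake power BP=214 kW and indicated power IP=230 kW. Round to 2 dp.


eta_mech = (BP / IP) * 100
Ratio = 214 / 230 = 0.9304
eta_mech = 0.9304 * 100 = 93.04%


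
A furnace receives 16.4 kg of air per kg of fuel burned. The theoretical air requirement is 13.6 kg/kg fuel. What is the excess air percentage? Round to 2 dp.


Excess air = actual - stoichiometric = 16.4 - 13.6 = 2.80 kg/kg fuel
Excess air % = (excess / stoich) * 100 = (2.80 / 13.6) * 100 = 20.59%


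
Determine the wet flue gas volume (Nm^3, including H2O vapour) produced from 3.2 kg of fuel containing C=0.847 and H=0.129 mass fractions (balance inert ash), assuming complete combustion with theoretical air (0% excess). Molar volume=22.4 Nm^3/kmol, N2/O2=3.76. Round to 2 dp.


Per kg fuel: CO2 = (C/12 kmol)*22.4 = (0.847/12)*22.4 = 1.58107 Nm^3
Per kg fuel: H2O = (H/2 kmol)*22.4 = (0.129/2)*22.4 = 1.44480 Nm^3
O2 needed per kg fuel = C/12 + H/4 = 0.847/12 + 0.129/4 = 0.10283333 kmol
Per kg fuel: N2 = O2*3.76*22.4 = 0.10283333*3.76*22.4 = 8.66103 Nm^3
Total per kg = 1.58107 + 1.44480 + 8.66103 = 11.68690 Nm^3
Total = 11.68690 * 3.2 = 37.40 Nm^3


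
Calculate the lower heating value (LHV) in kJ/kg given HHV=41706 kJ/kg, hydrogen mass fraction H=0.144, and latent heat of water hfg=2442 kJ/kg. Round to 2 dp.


LHV = HHV - hfg * 9 * H
Water correction = 2442 * 9 * 0.144 = 3164.832 kJ/kg
LHV = 41706 - 3164.832 = 38541.17 kJ/kg


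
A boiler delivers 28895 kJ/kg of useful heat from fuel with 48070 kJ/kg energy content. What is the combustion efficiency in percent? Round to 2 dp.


Efficiency = (Q_useful / Q_fuel) * 100
Efficiency = (28895 / 48070) * 100
Efficiency = 0.6011 * 100 = 60.11%


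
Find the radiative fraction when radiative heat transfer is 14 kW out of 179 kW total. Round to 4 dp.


f_rad = Q_rad / Q_total
f_rad = 14 / 179 = 0.0782


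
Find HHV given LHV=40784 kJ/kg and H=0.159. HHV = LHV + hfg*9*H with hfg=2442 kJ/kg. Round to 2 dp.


HHV = LHV + hfg * 9 * H
Water addition = 2442 * 9 * 0.159 = 3494.502 kJ/kg
HHV = 40784 + 3494.502 = 44278.50 kJ/kg


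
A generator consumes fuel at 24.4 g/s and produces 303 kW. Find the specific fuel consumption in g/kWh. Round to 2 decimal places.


SFC = (mf / BP) * 3600
Rate = 24.4 / 303 = 0.080528 g/(s*kW)
SFC = 0.080528 * 3600 = 289.90 g/kWh


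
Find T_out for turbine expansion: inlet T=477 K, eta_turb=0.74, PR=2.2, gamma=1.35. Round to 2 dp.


T_out = T_in * (1 - eta * (1 - PR^(-(gamma-1)/gamma)))
Exponent = -(1.35-1)/1.35 = -0.25925926
PR^exp = 2.2^(-0.25925926) = 0.81512413
Factor = 1 - 0.74*(1 - 0.81512413) = 0.86319186
T_out = 477 * 0.86319186 = 411.74 K


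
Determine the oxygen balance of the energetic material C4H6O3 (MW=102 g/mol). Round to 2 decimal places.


OB = -1600 * (2C + H/2 - O) / MW
Inner = 2*4 + 6/2 - 3 = 8.00
OB = -1600 * 8.00 / 102 = -125.49%


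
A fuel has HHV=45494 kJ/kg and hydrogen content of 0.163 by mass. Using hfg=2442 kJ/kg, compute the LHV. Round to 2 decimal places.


LHV = HHV - hfg * 9 * H
Water correction = 2442 * 9 * 0.163 = 3582.414 kJ/kg
LHV = 45494 - 3582.414 = 41911.59 kJ/kg


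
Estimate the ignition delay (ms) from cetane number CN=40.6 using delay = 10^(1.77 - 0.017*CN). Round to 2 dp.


delay = 10^(1.77 - 0.017*CN)
Exponent = 1.77 - 0.017*40.6 = 1.0798
delay = 10^1.0798 = 12.02 ms


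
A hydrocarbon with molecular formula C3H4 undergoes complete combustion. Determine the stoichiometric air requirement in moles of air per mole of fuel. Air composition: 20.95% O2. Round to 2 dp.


Balanced combustion: C3H4 + 4 O2 -> 3 CO2 + 2 H2O
O2 needed = C + H/4 = 3 + 4/4 = 4.00 moles
Air moles = O2 / 0.2095 = 4.00 / 0.2095 = 19.09 moles air


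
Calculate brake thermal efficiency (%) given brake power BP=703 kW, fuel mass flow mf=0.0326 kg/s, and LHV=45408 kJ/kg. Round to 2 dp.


eta_BTE = (BP / (mf * LHV)) * 100
Denominator = 0.0326 * 45408 = 1480.3008 kW
eta_BTE = (703 / 1480.3008) * 100 = 47.49%


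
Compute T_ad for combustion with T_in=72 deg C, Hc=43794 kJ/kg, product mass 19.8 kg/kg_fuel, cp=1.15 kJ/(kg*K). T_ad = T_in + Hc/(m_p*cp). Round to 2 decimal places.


T_ad = T_in + Hc / (m_p * cp)
Denominator = 19.8 * 1.15 = 22.7700
Temperature rise = 43794 / 22.7700 = 1923.32 K
T_ad = 72 + 1923.32 = 1995.32 deg C


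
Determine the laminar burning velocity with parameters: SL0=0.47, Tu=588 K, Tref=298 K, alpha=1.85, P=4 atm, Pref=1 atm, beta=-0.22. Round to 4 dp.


SL = SL0 * (Tu/Tref)^alpha * (P/Pref)^beta
T ratio = 588/298 = 1.97315436
(T ratio)^alpha = 1.97315436^1.85 = 3.515993
(P/Pref)^beta = 4^(-0.22) = 0.737135
SL = 0.47 * 3.515993 * 0.737135 = 1.2181 m/s


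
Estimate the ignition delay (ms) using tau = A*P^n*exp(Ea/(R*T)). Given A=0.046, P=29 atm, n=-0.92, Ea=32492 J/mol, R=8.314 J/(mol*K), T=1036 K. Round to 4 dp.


tau = A * P^n * exp(Ea/(R*T))
P^n = 29^(-0.92) = 0.04514336
Ea/(R*T) = 32492/(8.314*1036) = 3.772304
exp(Ea/(R*T)) = 43.480122
tau = 0.046 * 0.04514336 * 43.480122 = 0.0903 ms


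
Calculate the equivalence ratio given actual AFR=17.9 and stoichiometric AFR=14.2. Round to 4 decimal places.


phi = AFR_stoich / AFR_actual
phi = 14.2 / 17.9 = 0.7933


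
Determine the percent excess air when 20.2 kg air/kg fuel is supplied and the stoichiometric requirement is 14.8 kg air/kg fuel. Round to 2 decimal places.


Excess air = actual - stoichiometric = 20.2 - 14.8 = 5.40 kg/kg fuel
Excess air % = (excess / stoich) * 100 = (5.40 / 14.8) * 100 = 36.49%


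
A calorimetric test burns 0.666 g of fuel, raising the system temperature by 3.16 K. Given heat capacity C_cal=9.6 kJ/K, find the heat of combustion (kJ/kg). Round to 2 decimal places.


Hc = C_cal * delta_T / m_fuel
Q_released = 9.6 * 3.16 = 30.3360 kJ
m_fuel = 0.666 g = 0.666/1000 kg = 0.000666 kg
Hc = 30.3360 / 0.000666 = 45549.55 kJ/kg


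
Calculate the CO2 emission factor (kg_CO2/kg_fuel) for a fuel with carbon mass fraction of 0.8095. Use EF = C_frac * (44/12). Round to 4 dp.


EF = C_frac * (M_CO2 / M_C)
EF = 0.8095 * (44/12)
EF = 0.8095 * 3.666667 = 2.9682 kg_CO2/kg_fuel


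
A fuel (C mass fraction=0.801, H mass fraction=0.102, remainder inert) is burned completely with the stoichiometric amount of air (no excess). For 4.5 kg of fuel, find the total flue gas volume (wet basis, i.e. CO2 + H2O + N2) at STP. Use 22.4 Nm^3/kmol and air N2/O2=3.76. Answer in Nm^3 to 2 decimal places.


Per kg fuel: CO2 = (C/12 kmol)*22.4 = (0.801/12)*22.4 = 1.49520 Nm^3
Per kg fuel: H2O = (H/2 kmol)*22.4 = (0.102/2)*22.4 = 1.14240 Nm^3
O2 needed per kg fuel = C/12 + H/4 = 0.801/12 + 0.102/4 = 0.09225000 kmol
Per kg fuel: N2 = O2*3.76*22.4 = 0.09225000*3.76*22.4 = 7.76966 Nm^3
Total per kg = 1.49520 + 1.14240 + 7.76966 = 10.40726 Nm^3
Total = 10.40726 * 4.5 = 46.83 Nm^3


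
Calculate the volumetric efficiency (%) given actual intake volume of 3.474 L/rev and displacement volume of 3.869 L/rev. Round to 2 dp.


eta_v = (V_actual / V_disp) * 100
Ratio = 3.474 / 3.869 = 0.8979
eta_v = 0.8979 * 100 = 89.79%


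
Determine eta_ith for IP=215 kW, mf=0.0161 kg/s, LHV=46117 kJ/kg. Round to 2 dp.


eta_ith = (IP / (mf * LHV)) * 100
Denominator = 0.0161 * 46117 = 742.4837 kW
eta_ith = (215 / 742.4837) * 100 = 28.96%


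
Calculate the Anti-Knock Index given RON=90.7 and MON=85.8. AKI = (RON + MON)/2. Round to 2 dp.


AKI = (RON + MON) / 2
AKI = (90.7 + 85.8) / 2
AKI = 176.5 / 2 = 88.25


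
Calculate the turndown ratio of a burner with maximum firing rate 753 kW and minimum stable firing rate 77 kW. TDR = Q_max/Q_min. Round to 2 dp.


TDR = Q_max / Q_min
TDR = 753 / 77 = 9.78


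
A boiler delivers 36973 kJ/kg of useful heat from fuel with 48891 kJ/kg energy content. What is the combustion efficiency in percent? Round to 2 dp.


Efficiency = (Q_useful / Q_fuel) * 100
Efficiency = (36973 / 48891) * 100
Efficiency = 0.7562 * 100 = 75.62%


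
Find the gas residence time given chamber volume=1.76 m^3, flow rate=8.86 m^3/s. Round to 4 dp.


tau = V / Q_flow
tau = 1.76 / 8.86 = 0.1986 s


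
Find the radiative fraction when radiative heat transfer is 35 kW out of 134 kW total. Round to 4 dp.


f_rad = Q_rad / Q_total
f_rad = 35 / 134 = 0.2612


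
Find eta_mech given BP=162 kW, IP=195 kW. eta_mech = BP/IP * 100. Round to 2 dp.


eta_mech = (BP / IP) * 100
Ratio = 162 / 195 = 0.8308
eta_mech = 0.8308 * 100 = 83.08%


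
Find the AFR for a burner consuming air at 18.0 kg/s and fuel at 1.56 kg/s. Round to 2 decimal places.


AFR = m_air / m_fuel
AFR = 18.0 / 1.56 = 11.54


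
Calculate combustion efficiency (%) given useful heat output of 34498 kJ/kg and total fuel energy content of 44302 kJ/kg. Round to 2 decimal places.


Efficiency = (Q_useful / Q_fuel) * 100
Efficiency = (34498 / 44302) * 100
Efficiency = 0.7787 * 100 = 77.87%


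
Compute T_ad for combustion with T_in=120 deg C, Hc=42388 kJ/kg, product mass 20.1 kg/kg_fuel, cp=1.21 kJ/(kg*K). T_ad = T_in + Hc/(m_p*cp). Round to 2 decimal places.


T_ad = T_in + Hc / (m_p * cp)
Denominator = 20.1 * 1.21 = 24.3210
Temperature rise = 42388 / 24.3210 = 1742.86 K
T_ad = 120 + 1742.86 = 1862.86 deg C


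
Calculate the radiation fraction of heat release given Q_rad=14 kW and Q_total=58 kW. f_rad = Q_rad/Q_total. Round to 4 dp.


f_rad = Q_rad / Q_total
f_rad = 14 / 58 = 0.2414


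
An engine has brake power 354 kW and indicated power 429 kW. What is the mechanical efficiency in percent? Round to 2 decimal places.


eta_mech = (BP / IP) * 100
Ratio = 354 / 429 = 0.8252
eta_mech = 0.8252 * 100 = 82.52%


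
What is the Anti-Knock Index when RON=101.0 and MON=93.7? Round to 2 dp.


AKI = (RON + MON) / 2
AKI = (101.0 + 93.7) / 2
AKI = 194.7 / 2 = 97.35


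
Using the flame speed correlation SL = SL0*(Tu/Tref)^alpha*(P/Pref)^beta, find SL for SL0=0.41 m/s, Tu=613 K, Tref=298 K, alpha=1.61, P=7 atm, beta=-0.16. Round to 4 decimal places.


SL = SL0 * (Tu/Tref)^alpha * (P/Pref)^beta
T ratio = 613/298 = 2.05704698
(T ratio)^alpha = 2.05704698^1.61 = 3.193914
(P/Pref)^beta = 7^(-0.16) = 0.732461
SL = 0.41 * 3.193914 * 0.732461 = 0.9592 m/s


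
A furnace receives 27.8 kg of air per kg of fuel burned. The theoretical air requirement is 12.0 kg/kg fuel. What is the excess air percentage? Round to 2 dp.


Excess air = actual - stoichiometric = 27.8 - 12.0 = 15.80 kg/kg fuel
Excess air % = (excess / stoich) * 100 = (15.80 / 12.0) * 100 = 131.67%


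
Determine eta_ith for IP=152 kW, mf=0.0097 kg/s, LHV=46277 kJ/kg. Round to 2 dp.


eta_ith = (IP / (mf * LHV)) * 100
Denominator = 0.0097 * 46277 = 448.8869 kW
eta_ith = (152 / 448.8869) * 100 = 33.86%


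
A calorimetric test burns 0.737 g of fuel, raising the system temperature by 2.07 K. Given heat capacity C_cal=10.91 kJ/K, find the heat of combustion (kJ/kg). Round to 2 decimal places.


Hc = C_cal * delta_T / m_fuel
Q_released = 10.91 * 2.07 = 22.5837 kJ
m_fuel = 0.737 g = 0.737/1000 kg = 0.000737 kg
Hc = 22.5837 / 0.000737 = 30642.74 kJ/kg


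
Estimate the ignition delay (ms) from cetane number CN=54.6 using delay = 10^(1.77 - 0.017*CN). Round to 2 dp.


delay = 10^(1.77 - 0.017*CN)
Exponent = 1.77 - 0.017*54.6 = 0.8418
delay = 10^0.8418 = 6.95 ms


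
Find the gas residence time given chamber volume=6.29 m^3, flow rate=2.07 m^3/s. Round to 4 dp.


tau = V / Q_flow
tau = 6.29 / 2.07 = 3.0386 s


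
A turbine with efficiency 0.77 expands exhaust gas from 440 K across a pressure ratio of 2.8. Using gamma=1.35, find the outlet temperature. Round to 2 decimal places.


T_out = T_in * (1 - eta * (1 - PR^(-(gamma-1)/gamma)))
Exponent = -(1.35-1)/1.35 = -0.25925926
PR^exp = 2.8^(-0.25925926) = 0.76572026
Factor = 1 - 0.77*(1 - 0.76572026) = 0.81960460
T_out = 440 * 0.81960460 = 360.63 K


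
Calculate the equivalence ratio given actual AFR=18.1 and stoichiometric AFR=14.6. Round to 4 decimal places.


phi = AFR_stoich / AFR_actual
phi = 14.6 / 18.1 = 0.8066


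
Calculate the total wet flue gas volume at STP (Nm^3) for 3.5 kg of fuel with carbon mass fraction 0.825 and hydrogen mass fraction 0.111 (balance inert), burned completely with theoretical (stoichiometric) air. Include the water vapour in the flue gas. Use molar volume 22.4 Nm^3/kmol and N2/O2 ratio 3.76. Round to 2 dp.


Per kg fuel: CO2 = (C/12 kmol)*22.4 = (0.825/12)*22.4 = 1.54000 Nm^3
Per kg fuel: H2O = (H/2 kmol)*22.4 = (0.111/2)*22.4 = 1.24320 Nm^3
O2 needed per kg fuel = C/12 + H/4 = 0.825/12 + 0.111/4 = 0.09650000 kmol
Per kg fuel: N2 = O2*3.76*22.4 = 0.09650000*3.76*22.4 = 8.12762 Nm^3
Total per kg = 1.54000 + 1.24320 + 8.12762 = 10.91082 Nm^3
Total = 10.91082 * 3.5 = 38.19 Nm^3


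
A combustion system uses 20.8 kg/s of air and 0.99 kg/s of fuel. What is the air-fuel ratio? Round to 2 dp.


AFR = m_air / m_fuel
AFR = 20.8 / 0.99 = 21.01


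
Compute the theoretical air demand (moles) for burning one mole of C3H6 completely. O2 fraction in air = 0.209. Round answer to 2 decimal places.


Balanced combustion: C3H6 + 4.5 O2 -> 3 CO2 + 3 H2O
O2 needed = C + H/4 = 3 + 6/4 = 4.50 moles
Air moles = O2 / 0.209 = 4.50 / 0.209 = 21.53 moles air


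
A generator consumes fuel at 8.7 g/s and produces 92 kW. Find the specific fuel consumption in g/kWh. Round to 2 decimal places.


SFC = (mf / BP) * 3600
Rate = 8.7 / 92 = 0.094565 g/(s*kW)
SFC = 0.094565 * 3600 = 340.43 g/kWh


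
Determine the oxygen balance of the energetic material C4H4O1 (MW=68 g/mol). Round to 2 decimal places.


OB = -1600 * (2C + H/2 - O) / MW
Inner = 2*4 + 4/2 - 1 = 9.00
OB = -1600 * 9.00 / 68 = -211.76%


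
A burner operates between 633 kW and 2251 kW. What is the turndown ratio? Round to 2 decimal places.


TDR = Q_max / Q_min
TDR = 2251 / 633 = 3.56


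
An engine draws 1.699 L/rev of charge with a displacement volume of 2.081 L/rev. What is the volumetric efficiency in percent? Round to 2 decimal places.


eta_v = (V_actual / V_disp) * 100
Ratio = 1.699 / 2.081 = 0.8164
eta_v = 0.8164 * 100 = 81.64%


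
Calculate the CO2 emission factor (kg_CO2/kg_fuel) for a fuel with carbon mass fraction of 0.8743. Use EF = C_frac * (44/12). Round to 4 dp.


EF = C_frac * (M_CO2 / M_C)
EF = 0.8743 * (44/12)
EF = 0.8743 * 3.666667 = 3.2058 kg_CO2/kg_fuel


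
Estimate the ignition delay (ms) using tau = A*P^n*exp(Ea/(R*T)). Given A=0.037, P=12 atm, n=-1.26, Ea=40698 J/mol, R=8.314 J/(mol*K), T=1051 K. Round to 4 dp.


tau = A * P^n * exp(Ea/(R*T))
P^n = 12^(-1.26) = 0.04367487
Ea/(R*T) = 40698/(8.314*1051) = 4.657580
exp(Ea/(R*T)) = 105.380761
tau = 0.037 * 0.04367487 * 105.380761 = 0.1703 ms


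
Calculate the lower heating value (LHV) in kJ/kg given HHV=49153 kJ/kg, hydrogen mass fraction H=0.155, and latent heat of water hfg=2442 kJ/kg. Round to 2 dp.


LHV = HHV - hfg * 9 * H
Water correction = 2442 * 9 * 0.155 = 3406.590 kJ/kg
LHV = 49153 - 3406.590 = 45746.41 kJ/kg


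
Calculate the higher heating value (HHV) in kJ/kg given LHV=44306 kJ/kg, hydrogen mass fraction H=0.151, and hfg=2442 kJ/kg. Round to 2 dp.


HHV = LHV + hfg * 9 * H
Water addition = 2442 * 9 * 0.151 = 3318.678 kJ/kg
HHV = 44306 + 3318.678 = 47624.68 kJ/kg


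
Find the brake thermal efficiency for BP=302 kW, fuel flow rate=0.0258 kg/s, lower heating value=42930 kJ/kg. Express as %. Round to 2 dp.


eta_BTE = (BP / (mf * LHV)) * 100
Denominator = 0.0258 * 42930 = 1107.5940 kW
eta_BTE = (302 / 1107.5940) * 100 = 27.27%


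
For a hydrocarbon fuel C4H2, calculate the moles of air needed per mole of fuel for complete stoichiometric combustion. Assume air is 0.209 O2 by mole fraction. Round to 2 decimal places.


Balanced combustion: C4H2 + 4.5 O2 -> 4 CO2 + 1 H2O
O2 needed = C + H/4 = 4 + 2/4 = 4.50 moles
Air moles = O2 / 0.209 = 4.50 / 0.209 = 21.53 moles air


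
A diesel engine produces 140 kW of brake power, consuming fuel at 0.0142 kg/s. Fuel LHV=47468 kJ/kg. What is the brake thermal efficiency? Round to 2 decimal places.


eta_BTE = (BP / (mf * LHV)) * 100
Denominator = 0.0142 * 47468 = 674.0456 kW
eta_BTE = (140 / 674.0456) * 100 = 20.77%


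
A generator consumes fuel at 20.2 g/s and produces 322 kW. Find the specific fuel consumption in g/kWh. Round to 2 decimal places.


SFC = (mf / BP) * 3600
Rate = 20.2 / 322 = 0.062733 g/(s*kW)
SFC = 0.062733 * 3600 = 225.84 g/kWh


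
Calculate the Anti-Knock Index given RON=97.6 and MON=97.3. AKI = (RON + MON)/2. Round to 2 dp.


AKI = (RON + MON) / 2
AKI = (97.6 + 97.3) / 2
AKI = 194.9 / 2 = 97.45


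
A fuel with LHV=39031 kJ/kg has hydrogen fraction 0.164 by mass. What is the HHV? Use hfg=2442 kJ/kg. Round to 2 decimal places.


HHV = LHV + hfg * 9 * H
Water addition = 2442 * 9 * 0.164 = 3604.392 kJ/kg
HHV = 39031 + 3604.392 = 42635.39 kJ/kg


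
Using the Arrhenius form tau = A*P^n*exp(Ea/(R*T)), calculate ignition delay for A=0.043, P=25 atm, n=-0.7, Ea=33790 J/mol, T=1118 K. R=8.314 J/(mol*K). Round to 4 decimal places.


tau = A * P^n * exp(Ea/(R*T))
P^n = 25^(-0.7) = 0.10506111
Ea/(R*T) = 33790/(8.314*1118) = 3.635267
exp(Ea/(R*T)) = 37.911991
tau = 0.043 * 0.10506111 * 37.911991 = 0.1713 ms


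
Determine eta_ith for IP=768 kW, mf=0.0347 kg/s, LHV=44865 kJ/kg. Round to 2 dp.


eta_ith = (IP / (mf * LHV)) * 100
Denominator = 0.0347 * 44865 = 1556.8155 kW
eta_ith = (768 / 1556.8155) * 100 = 49.33%


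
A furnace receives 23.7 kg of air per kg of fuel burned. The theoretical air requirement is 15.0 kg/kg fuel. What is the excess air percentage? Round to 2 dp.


Excess air = actual - stoichiometric = 23.7 - 15.0 = 8.70 kg/kg fuel
Excess air % = (excess / stoich) * 100 = (8.70 / 15.0) * 100 = 58.00%


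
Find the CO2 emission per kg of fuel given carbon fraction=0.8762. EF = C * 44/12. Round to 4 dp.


EF = C_frac * (M_CO2 / M_C)
EF = 0.8762 * (44/12)
EF = 0.8762 * 3.666667 = 3.2127 kg_CO2/kg_fuel


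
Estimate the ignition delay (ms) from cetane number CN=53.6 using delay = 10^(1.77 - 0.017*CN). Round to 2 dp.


delay = 10^(1.77 - 0.017*CN)
Exponent = 1.77 - 0.017*53.6 = 0.8588
delay = 10^0.8588 = 7.22 ms


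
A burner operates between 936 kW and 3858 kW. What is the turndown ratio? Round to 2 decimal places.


TDR = Q_max / Q_min
TDR = 3858 / 936 = 4.12


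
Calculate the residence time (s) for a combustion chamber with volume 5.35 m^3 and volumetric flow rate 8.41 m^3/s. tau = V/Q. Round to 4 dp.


tau = V / Q_flow
tau = 5.35 / 8.41 = 0.6361 s


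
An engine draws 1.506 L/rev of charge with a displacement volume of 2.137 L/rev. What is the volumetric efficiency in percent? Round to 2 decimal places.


eta_v = (V_actual / V_disp) * 100
Ratio = 1.506 / 2.137 = 0.7047
eta_v = 0.7047 * 100 = 70.47%


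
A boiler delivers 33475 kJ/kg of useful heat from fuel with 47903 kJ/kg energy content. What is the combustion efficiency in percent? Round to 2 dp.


Efficiency = (Q_useful / Q_fuel) * 100
Efficiency = (33475 / 47903) * 100
Efficiency = 0.6988 * 100 = 69.88%


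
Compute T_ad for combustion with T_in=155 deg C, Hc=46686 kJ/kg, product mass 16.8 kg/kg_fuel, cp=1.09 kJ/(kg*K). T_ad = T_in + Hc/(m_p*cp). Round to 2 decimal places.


T_ad = T_in + Hc / (m_p * cp)
Denominator = 16.8 * 1.09 = 18.3120
Temperature rise = 46686 / 18.3120 = 2549.48 K
T_ad = 155 + 2549.48 = 2704.48 deg C


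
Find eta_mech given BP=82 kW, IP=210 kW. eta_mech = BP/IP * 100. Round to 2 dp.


eta_mech = (BP / IP) * 100
Ratio = 82 / 210 = 0.3905
eta_mech = 0.3905 * 100 = 39.05%


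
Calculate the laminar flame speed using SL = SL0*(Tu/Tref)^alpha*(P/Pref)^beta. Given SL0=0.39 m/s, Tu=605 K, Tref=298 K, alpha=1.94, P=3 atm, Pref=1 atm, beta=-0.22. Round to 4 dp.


SL = SL0 * (Tu/Tref)^alpha * (P/Pref)^beta
T ratio = 605/298 = 2.03020134
(T ratio)^alpha = 2.03020134^1.94 = 3.950262
(P/Pref)^beta = 3^(-0.22) = 0.785296
SL = 0.39 * 3.950262 * 0.785296 = 1.2098 m/s


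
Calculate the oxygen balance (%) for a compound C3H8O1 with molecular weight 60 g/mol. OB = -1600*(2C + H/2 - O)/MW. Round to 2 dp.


OB = -1600 * (2C + H/2 - O) / MW
Inner = 2*3 + 8/2 - 1 = 9.00
OB = -1600 * 9.00 / 60 = -240.00%


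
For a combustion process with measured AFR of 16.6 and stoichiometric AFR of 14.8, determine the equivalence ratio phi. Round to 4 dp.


phi = AFR_stoich / AFR_actual
phi = 14.8 / 16.6 = 0.8916


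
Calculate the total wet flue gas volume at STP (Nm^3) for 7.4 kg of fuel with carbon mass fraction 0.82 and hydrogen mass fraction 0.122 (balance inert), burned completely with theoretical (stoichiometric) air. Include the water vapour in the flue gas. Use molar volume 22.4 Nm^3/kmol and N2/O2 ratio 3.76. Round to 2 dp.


Per kg fuel: CO2 = (C/12 kmol)*22.4 = (0.82/12)*22.4 = 1.53067 Nm^3
Per kg fuel: H2O = (H/2 kmol)*22.4 = (0.122/2)*22.4 = 1.36640 Nm^3
O2 needed per kg fuel = C/12 + H/4 = 0.82/12 + 0.122/4 = 0.09883333 kmol
Per kg fuel: N2 = O2*3.76*22.4 = 0.09883333*3.76*22.4 = 8.32414 Nm^3
Total per kg = 1.53067 + 1.36640 + 8.32414 = 11.22121 Nm^3
Total = 11.22121 * 7.4 = 83.04 Nm^3


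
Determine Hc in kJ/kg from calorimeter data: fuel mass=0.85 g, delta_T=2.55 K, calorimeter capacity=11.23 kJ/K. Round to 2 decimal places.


Hc = C_cal * delta_T / m_fuel
Q_released = 11.23 * 2.55 = 28.6365 kJ
m_fuel = 0.85 g = 0.85/1000 kg = 0.000850 kg
Hc = 28.6365 / 0.000850 = 33690.00 kJ/kg


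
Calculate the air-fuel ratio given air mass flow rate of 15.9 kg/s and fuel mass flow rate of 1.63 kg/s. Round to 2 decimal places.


AFR = m_air / m_fuel
AFR = 15.9 / 1.63 = 9.75


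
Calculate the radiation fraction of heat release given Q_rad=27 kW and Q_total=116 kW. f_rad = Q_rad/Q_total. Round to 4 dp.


f_rad = Q_rad / Q_total
f_rad = 27 / 116 = 0.2328


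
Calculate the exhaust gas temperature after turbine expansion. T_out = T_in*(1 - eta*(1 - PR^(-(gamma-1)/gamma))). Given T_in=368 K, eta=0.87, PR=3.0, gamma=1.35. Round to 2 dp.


T_out = T_in * (1 - eta * (1 - PR^(-(gamma-1)/gamma)))
Exponent = -(1.35-1)/1.35 = -0.25925926
PR^exp = 3.0^(-0.25925926) = 0.75214556
Factor = 1 - 0.87*(1 - 0.75214556) = 0.78436664
T_out = 368 * 0.78436664 = 288.65 K


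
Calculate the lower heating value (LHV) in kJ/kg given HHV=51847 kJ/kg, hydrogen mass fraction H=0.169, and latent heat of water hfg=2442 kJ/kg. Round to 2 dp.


LHV = HHV - hfg * 9 * H
Water correction = 2442 * 9 * 0.169 = 3714.282 kJ/kg
LHV = 51847 - 3714.282 = 48132.72 kJ/kg


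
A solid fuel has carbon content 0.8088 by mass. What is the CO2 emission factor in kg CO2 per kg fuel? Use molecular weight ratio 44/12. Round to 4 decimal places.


EF = C_frac * (M_CO2 / M_C)
EF = 0.8088 * (44/12)
EF = 0.8088 * 3.666667 = 2.9656 kg_CO2/kg_fuel


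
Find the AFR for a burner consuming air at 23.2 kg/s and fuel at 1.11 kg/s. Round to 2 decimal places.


AFR = m_air / m_fuel
AFR = 23.2 / 1.11 = 20.90


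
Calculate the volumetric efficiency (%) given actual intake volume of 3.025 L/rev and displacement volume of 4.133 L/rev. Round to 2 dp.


eta_v = (V_actual / V_disp) * 100
Ratio = 3.025 / 4.133 = 0.7319
eta_v = 0.7319 * 100 = 73.19%


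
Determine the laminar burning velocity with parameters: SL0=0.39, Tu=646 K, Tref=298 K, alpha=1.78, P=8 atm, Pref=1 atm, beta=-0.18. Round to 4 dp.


SL = SL0 * (Tu/Tref)^alpha * (P/Pref)^beta
T ratio = 646/298 = 2.16778523
(T ratio)^alpha = 2.16778523^1.78 = 3.963774
(P/Pref)^beta = 8^(-0.18) = 0.687771
SL = 0.39 * 3.963774 * 0.687771 = 1.0632 m/s


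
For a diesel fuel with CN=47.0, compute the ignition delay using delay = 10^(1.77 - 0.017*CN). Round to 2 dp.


delay = 10^(1.77 - 0.017*CN)
Exponent = 1.77 - 0.017*47.0 = 0.9710
delay = 10^0.9710 = 9.35 ms


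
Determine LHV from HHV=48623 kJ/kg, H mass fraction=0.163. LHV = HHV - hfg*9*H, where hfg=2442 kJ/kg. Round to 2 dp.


LHV = HHV - hfg * 9 * H
Water correction = 2442 * 9 * 0.163 = 3582.414 kJ/kg
LHV = 48623 - 3582.414 = 45040.59 kJ/kg


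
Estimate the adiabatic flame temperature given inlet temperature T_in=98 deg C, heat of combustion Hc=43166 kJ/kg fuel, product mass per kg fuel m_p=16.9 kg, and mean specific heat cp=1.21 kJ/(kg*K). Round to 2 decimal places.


T_ad = T_in + Hc / (m_p * cp)
Denominator = 16.9 * 1.21 = 20.4490
Temperature rise = 43166 / 20.4490 = 2110.91 K
T_ad = 98 + 2110.91 = 2208.91 deg C


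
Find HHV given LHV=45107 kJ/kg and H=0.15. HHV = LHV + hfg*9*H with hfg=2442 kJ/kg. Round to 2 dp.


HHV = LHV + hfg * 9 * H
Water addition = 2442 * 9 * 0.15 = 3296.700 kJ/kg
HHV = 45107 + 3296.700 = 48403.70 kJ/kg


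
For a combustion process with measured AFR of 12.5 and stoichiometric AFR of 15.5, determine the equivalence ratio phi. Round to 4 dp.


phi = AFR_stoich / AFR_actual
phi = 15.5 / 12.5 = 1.2400


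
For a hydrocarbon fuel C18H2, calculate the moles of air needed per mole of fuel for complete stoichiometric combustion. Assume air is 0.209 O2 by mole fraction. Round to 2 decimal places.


Balanced combustion: C18H2 + 18.5 O2 -> 18 CO2 + 1 H2O
O2 needed = C + H/4 = 18 + 2/4 = 18.50 moles
Air moles = O2 / 0.209 = 18.50 / 0.209 = 88.52 moles air


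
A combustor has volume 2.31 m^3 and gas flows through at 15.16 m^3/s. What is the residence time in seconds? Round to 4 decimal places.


tau = V / Q_flow
tau = 2.31 / 15.16 = 0.1524 s


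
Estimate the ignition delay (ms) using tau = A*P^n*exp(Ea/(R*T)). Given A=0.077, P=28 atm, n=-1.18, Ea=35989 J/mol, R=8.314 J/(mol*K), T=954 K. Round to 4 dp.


tau = A * P^n * exp(Ea/(R*T))
P^n = 28^(-1.18) = 0.01960440
Ea/(R*T) = 35989/(8.314*954) = 4.537445
exp(Ea/(R*T)) = 93.451736
tau = 0.077 * 0.01960440 * 93.451736 = 0.1411 ms


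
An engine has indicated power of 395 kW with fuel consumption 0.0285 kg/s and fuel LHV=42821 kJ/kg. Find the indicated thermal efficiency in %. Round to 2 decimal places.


eta_ith = (IP / (mf * LHV)) * 100
Denominator = 0.0285 * 42821 = 1220.3985 kW
eta_ith = (395 / 1220.3985) * 100 = 32.37%


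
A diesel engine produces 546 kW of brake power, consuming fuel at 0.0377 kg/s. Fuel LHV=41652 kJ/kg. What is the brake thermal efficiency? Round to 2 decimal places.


eta_BTE = (BP / (mf * LHV)) * 100
Denominator = 0.0377 * 41652 = 1570.2804 kW
eta_BTE = (546 / 1570.2804) * 100 = 34.77%


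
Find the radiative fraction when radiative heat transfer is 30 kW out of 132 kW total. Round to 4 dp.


f_rad = Q_rad / Q_total
f_rad = 30 / 132 = 0.2273


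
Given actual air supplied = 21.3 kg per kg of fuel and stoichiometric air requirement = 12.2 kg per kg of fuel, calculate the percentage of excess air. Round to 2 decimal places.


Excess air = actual - stoichiometric = 21.3 - 12.2 = 9.10 kg/kg fuel
Excess air % = (excess / stoich) * 100 = (9.10 / 12.2) * 100 = 74.59%


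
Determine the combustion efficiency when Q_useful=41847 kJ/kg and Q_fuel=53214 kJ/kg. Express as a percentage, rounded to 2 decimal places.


Efficiency = (Q_useful / Q_fuel) * 100
Efficiency = (41847 / 53214) * 100
Efficiency = 0.7864 * 100 = 78.64%


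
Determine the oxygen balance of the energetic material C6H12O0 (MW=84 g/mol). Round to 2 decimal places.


OB = -1600 * (2C + H/2 - O) / MW
Inner = 2*6 + 12/2 - 0 = 18.00
OB = -1600 * 18.00 / 84 = -342.86%


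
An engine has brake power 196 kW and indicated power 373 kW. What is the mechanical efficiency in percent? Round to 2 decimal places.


eta_mech = (BP / IP) * 100
Ratio = 196 / 373 = 0.5255
eta_mech = 0.5255 * 100 = 52.55%


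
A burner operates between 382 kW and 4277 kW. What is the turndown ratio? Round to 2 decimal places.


TDR = Q_max / Q_min
TDR = 4277 / 382 = 11.20


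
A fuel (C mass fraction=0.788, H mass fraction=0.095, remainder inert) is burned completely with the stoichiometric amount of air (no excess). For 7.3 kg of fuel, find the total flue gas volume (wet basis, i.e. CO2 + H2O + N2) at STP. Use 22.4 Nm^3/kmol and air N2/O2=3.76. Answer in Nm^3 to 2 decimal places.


Per kg fuel: CO2 = (C/12 kmol)*22.4 = (0.788/12)*22.4 = 1.47093 Nm^3
Per kg fuel: H2O = (H/2 kmol)*22.4 = (0.095/2)*22.4 = 1.06400 Nm^3
O2 needed per kg fuel = C/12 + H/4 = 0.788/12 + 0.095/4 = 0.08941667 kmol
Per kg fuel: N2 = O2*3.76*22.4 = 0.08941667*3.76*22.4 = 7.53103 Nm^3
Total per kg = 1.47093 + 1.06400 + 7.53103 = 10.06596 Nm^3
Total = 10.06596 * 7.3 = 73.48 Nm^3


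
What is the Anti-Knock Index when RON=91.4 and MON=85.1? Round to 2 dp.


AKI = (RON + MON) / 2
AKI = (91.4 + 85.1) / 2
AKI = 176.5 / 2 = 88.25


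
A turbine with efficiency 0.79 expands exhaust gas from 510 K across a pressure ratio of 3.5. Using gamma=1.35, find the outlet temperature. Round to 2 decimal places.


T_out = T_in * (1 - eta * (1 - PR^(-(gamma-1)/gamma)))
Exponent = -(1.35-1)/1.35 = -0.25925926
PR^exp = 3.5^(-0.25925926) = 0.72267881
Factor = 1 - 0.79*(1 - 0.72267881) = 0.78091626
T_out = 510 * 0.78091626 = 398.27 K


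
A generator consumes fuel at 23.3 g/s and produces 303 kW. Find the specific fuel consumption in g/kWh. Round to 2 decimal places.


SFC = (mf / BP) * 3600
Rate = 23.3 / 303 = 0.076898 g/(s*kW)
SFC = 0.076898 * 3600 = 276.83 g/kWh


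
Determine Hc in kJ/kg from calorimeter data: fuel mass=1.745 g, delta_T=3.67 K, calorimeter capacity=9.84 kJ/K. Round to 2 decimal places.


Hc = C_cal * delta_T / m_fuel
Q_released = 9.84 * 3.67 = 36.1128 kJ
m_fuel = 1.745 g = 1.745/1000 kg = 0.001745 kg
Hc = 36.1128 / 0.001745 = 20695.01 kJ/kg


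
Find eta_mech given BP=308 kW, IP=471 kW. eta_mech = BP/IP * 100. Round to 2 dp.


eta_mech = (BP / IP) * 100
Ratio = 308 / 471 = 0.6539
eta_mech = 0.6539 * 100 = 65.39%


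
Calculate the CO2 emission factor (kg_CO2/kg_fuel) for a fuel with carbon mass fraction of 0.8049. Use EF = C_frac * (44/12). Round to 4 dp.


EF = C_frac * (M_CO2 / M_C)
EF = 0.8049 * (44/12)
EF = 0.8049 * 3.666667 = 2.9513 kg_CO2/kg_fuel
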